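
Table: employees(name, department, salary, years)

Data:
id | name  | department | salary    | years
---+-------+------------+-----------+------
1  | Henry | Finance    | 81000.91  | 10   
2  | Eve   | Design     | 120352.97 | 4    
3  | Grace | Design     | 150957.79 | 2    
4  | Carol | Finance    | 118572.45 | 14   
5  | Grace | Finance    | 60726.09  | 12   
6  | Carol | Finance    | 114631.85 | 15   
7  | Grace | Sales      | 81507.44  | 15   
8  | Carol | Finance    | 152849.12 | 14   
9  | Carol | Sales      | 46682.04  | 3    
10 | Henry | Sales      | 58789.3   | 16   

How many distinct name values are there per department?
SELECT department, COUNT(DISTINCT name)
FROM employees
GROUP BY department

Result:
  Design: 2 distinct
  Finance: 3 distinct
  Sales: 3 distinct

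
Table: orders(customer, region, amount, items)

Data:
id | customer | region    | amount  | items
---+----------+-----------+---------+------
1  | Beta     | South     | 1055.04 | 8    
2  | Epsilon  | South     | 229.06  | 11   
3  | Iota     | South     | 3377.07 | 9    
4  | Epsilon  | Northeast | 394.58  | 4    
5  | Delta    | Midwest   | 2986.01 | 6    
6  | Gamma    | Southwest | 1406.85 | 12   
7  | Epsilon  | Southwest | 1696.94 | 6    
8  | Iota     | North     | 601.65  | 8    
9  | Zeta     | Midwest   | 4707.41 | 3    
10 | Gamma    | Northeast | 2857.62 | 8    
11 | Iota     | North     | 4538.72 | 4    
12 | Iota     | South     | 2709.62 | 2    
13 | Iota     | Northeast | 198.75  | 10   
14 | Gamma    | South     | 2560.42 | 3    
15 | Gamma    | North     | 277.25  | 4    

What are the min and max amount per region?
SELECT region, MIN(amount), MAX(amount)
FROM orders
GROUP BY region

Result:
  Midwest: min=2986.01, max=4707.41
  North: min=277.25, max=4538.72
  Northeast: min=198.75, max=2857.62
  South: min=229.06, max=3377.07
  Southwest: min=1406.85, max=1696.94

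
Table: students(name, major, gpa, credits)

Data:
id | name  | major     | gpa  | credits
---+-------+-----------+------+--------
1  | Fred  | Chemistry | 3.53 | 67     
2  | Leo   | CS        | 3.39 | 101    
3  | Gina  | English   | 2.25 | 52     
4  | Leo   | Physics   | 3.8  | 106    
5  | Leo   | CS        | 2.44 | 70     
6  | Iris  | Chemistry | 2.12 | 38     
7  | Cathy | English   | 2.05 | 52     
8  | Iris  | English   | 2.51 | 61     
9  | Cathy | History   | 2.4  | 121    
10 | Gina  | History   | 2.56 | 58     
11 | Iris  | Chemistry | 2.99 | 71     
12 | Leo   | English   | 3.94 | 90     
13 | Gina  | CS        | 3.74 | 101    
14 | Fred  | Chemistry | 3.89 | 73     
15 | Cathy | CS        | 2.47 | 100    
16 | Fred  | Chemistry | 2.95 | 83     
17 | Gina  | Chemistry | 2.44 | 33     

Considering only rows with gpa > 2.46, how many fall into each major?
SELECT major, COUNT(*)
FROM students
WHERE gpa > 2.46
GROUP BY major

Note: WHERE filters rows before grouping.

Result:
  CS: 3
  Chemistry: 4
  English: 2
  History: 1
  Physics: 1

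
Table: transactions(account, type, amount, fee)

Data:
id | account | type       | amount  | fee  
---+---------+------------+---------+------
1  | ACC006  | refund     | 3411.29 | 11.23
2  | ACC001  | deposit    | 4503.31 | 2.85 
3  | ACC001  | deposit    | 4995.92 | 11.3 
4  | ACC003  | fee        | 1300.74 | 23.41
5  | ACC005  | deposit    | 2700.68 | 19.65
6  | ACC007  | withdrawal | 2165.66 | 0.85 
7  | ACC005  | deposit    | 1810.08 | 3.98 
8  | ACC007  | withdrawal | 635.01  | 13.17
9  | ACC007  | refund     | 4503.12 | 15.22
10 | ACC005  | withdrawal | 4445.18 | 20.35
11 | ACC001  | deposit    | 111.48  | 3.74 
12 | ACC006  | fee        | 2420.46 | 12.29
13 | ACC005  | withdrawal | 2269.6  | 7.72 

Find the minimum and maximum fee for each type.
SELECT type, MIN(fee), MAX(fee)
FROM transactions
GROUP BY type

Result:
  deposit: min=2.85, max=19.65
  fee: min=12.29, max=23.41
  refund: min=11.23, max=15.22
  withdrawal: min=0.85, max=20.35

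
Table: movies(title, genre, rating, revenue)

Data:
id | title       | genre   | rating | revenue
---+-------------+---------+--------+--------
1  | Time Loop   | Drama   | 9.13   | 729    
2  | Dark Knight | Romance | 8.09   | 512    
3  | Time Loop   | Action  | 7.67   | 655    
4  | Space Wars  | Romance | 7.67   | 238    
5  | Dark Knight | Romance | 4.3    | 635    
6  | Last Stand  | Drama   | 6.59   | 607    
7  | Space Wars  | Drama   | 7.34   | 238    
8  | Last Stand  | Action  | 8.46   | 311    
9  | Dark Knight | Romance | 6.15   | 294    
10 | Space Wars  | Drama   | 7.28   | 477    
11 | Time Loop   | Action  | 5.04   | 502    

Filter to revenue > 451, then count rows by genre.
SELECT genre, COUNT(*)
FROM movies
WHERE revenue > 451
GROUP BY genre

Note: WHERE filters rows before grouping.

Result:
  Action: 2
  Drama: 3
  Romance: 2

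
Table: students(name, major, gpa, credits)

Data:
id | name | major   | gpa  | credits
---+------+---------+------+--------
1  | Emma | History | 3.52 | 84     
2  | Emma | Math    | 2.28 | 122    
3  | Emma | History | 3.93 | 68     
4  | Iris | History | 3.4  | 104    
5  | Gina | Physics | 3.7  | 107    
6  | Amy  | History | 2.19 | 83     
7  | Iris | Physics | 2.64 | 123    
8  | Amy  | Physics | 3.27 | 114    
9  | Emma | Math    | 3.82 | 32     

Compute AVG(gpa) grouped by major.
SELECT major, AVG(gpa) as result
FROM students
GROUP BY major

Result:
  History: 3.26
  Math: 3.05
  Physics: 3.20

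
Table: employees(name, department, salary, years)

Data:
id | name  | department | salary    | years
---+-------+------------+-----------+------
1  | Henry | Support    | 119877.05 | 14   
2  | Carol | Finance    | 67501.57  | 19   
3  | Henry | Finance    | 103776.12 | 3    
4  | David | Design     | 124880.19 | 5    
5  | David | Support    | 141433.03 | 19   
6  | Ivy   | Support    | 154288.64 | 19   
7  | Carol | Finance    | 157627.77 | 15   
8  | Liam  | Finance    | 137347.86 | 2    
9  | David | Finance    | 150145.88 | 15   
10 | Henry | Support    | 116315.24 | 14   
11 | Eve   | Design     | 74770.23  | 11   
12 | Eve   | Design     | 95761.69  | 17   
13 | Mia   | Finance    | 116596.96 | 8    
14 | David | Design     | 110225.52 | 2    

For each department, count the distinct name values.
SELECT department, COUNT(DISTINCT name)
FROM employees
GROUP BY department

Result:
  Design: 2 distinct
  Finance: 5 distinct
  Support: 3 distinct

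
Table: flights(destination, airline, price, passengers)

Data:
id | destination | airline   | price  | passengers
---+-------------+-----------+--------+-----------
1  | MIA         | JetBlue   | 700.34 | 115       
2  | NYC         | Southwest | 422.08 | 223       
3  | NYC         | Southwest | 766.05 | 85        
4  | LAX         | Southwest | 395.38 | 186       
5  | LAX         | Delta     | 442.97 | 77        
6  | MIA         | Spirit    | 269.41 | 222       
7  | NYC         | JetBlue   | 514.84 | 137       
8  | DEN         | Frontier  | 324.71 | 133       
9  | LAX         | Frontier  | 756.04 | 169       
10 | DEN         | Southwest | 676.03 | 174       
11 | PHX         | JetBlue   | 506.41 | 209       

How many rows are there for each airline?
SELECT airline, COUNT(*) as count
FROM flights
GROUP BY airline

Result:
  Delta: 1
  Frontier: 2
  JetBlue: 3
  Southwest: 4
  Spirit: 1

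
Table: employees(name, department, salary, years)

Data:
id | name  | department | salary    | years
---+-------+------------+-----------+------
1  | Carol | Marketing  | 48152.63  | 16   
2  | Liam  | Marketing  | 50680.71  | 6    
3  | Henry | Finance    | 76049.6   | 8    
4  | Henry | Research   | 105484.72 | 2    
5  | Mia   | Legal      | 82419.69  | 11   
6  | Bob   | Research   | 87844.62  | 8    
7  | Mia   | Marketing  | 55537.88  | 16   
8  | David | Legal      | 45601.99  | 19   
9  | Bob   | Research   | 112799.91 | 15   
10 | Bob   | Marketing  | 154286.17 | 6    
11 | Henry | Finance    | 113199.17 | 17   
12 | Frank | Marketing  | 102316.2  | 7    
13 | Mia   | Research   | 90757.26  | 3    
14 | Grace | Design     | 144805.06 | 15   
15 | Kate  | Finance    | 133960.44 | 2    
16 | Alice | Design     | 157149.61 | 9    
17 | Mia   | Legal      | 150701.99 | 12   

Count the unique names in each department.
SELECT department, COUNT(DISTINCT name)
FROM employees
GROUP BY department

Result:
  Design: 2 distinct
  Finance: 2 distinct
  Legal: 2 distinct
  Marketing: 5 distinct
  Research: 3 distinct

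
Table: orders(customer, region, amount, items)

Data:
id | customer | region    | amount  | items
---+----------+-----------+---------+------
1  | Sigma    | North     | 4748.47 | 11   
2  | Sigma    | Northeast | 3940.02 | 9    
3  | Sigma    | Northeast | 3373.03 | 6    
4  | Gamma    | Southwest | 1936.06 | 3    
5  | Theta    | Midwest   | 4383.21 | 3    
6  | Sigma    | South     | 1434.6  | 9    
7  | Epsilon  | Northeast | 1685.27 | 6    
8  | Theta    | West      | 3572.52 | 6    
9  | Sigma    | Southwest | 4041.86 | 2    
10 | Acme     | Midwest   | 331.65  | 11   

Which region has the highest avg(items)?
SELECT region, AVG(items) as val
FROM orders
GROUP BY region
ORDER BY val DESC
LIMIT 1

Result: North with avg(items) = 11.00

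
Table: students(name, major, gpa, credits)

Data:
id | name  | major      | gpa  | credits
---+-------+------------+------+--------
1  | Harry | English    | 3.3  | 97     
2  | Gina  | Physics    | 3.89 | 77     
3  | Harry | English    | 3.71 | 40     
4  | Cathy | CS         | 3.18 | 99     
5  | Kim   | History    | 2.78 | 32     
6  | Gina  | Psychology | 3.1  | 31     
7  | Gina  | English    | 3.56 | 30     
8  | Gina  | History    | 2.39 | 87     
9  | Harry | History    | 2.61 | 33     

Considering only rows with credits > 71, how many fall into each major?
SELECT major, COUNT(*)
FROM students
WHERE credits > 71
GROUP BY major

Note: WHERE filters rows before grouping.

Result:
  CS: 1
  English: 1
  History: 1
  Physics: 1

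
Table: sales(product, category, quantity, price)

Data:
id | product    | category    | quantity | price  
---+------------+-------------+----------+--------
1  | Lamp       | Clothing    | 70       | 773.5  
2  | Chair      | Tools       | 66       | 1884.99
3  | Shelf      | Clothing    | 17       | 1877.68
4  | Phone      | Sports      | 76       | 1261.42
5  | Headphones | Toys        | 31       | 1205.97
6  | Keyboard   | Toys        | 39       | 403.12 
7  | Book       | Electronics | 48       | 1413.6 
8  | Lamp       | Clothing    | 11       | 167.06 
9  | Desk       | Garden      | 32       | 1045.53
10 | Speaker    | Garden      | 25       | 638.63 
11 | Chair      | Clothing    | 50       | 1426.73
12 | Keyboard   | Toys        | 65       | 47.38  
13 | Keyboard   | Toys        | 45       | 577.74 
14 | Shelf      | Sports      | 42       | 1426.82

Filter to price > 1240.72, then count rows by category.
SELECT category, COUNT(*)
FROM sales
WHERE price > 1240.72
GROUP BY category

Note: WHERE filters rows before grouping.

Result:
  Clothing: 2
  Electronics: 1
  Sports: 2
  Tools: 1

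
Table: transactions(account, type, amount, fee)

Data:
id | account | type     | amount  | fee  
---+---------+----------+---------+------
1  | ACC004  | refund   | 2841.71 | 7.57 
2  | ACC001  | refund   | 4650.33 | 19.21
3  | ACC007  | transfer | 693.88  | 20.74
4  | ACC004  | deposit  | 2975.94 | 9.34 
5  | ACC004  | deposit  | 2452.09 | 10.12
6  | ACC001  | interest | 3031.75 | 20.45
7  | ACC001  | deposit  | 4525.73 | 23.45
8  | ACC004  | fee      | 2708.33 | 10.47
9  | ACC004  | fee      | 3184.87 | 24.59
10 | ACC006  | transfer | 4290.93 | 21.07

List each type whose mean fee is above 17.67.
SELECT type, AVG(fee)
FROM transactions
GROUP BY type
HAVING AVG(fee) > 17.67

Result:
  interest: avg=20.45
  transfer: avg=20.91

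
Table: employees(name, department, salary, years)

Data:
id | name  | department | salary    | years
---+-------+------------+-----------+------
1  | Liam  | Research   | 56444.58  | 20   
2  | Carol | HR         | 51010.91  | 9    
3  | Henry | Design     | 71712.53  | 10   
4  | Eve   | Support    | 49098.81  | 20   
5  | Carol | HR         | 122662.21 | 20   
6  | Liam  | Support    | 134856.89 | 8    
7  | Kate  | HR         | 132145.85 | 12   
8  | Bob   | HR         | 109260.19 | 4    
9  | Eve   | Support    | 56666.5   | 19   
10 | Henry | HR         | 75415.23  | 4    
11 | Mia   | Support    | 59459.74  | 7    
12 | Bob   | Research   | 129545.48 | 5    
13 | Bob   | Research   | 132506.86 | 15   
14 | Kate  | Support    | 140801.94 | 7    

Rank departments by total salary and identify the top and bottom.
SELECT department, SUM(salary)
FROM employees
GROUP BY department
ORDER BY SUM(salary)

All groups:
  Design: 71712.53
  Research: 318496.92
  Support: 440883.88
  HR: 490494.39

Highest: HR (490494.39)
Lowest: Design (71712.53)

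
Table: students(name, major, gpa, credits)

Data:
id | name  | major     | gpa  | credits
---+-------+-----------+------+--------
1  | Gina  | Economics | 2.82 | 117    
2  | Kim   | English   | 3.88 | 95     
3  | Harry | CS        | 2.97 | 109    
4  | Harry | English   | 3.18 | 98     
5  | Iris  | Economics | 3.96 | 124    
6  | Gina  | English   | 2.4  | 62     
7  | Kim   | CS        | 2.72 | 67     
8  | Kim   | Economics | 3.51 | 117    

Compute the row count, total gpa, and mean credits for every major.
SELECT major,
       COUNT(*) as cnt,
       SUM(gpa) as total_gpa,
       AVG(credits) as avg_credits
FROM students
GROUP BY major

Result:
  CS: 2 records, 5.69 total gpa, 88.00 avg credits
  Economics: 3 records, 10.29 total gpa, 119.33 avg credits
  English: 3 records, 9.46 total gpa, 85.00 avg credits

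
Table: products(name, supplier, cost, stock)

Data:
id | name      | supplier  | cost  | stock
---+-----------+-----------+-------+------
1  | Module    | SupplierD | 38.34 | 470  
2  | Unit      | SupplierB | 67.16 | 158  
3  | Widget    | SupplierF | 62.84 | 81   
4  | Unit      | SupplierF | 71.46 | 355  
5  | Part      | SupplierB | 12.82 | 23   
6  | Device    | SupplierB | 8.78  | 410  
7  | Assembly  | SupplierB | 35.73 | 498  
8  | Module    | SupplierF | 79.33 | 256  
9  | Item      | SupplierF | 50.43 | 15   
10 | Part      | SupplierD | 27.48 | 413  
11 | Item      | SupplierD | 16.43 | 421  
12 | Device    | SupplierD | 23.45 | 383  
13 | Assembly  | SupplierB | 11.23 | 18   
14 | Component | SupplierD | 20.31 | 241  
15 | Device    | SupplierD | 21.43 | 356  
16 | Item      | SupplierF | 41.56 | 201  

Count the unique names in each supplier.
SELECT supplier, COUNT(DISTINCT name)
FROM products
GROUP BY supplier

Result:
  SupplierB: 4 distinct
  SupplierD: 5 distinct
  SupplierF: 4 distinct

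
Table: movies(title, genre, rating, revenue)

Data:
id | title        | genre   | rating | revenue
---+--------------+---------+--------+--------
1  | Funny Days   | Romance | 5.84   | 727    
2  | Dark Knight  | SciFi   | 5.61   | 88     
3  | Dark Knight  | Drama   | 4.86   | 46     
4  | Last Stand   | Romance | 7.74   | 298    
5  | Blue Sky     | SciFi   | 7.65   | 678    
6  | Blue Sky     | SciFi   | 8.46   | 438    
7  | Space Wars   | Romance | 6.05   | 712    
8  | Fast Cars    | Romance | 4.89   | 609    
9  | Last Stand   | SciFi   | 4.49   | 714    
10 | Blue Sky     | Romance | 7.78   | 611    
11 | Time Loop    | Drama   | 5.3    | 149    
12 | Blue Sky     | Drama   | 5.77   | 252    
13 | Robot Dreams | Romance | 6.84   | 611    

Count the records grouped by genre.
SELECT genre, COUNT(*) as count
FROM movies
GROUP BY genre

Result:
  Drama: 3
  Romance: 6
  SciFi: 4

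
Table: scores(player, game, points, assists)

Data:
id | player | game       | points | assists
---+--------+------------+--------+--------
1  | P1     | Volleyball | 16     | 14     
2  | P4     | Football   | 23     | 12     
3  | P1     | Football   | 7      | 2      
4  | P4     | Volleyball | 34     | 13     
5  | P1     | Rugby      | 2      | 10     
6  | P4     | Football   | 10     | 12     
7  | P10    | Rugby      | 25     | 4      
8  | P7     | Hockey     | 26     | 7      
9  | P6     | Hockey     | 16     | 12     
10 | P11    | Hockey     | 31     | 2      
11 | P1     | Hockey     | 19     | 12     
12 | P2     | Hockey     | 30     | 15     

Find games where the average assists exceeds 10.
SELECT game, AVG(assists)
FROM scores
GROUP BY game
HAVING AVG(assists) > 10

Result:
  Volleyball: avg=13.50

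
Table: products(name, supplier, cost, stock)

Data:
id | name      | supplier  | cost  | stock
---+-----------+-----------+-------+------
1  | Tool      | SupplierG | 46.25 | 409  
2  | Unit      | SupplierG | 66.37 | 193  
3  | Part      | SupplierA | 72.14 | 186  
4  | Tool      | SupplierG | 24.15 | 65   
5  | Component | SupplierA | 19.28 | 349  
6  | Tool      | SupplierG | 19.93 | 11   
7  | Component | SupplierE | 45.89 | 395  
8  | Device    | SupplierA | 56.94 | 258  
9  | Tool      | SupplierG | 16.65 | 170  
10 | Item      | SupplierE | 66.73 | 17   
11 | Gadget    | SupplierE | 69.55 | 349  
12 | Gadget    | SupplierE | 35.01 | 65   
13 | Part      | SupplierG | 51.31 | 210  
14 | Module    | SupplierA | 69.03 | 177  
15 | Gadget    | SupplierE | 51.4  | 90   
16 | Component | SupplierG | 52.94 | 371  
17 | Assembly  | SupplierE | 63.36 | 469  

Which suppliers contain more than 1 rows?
SELECT supplier, COUNT(*) as cnt
FROM products
GROUP BY supplier
HAVING COUNT(*) > 1

Result:
  SupplierA: 4
  SupplierE: 6
  SupplierG: 7

Note: HAVING filters groups after aggregation, WHERE filters rows before.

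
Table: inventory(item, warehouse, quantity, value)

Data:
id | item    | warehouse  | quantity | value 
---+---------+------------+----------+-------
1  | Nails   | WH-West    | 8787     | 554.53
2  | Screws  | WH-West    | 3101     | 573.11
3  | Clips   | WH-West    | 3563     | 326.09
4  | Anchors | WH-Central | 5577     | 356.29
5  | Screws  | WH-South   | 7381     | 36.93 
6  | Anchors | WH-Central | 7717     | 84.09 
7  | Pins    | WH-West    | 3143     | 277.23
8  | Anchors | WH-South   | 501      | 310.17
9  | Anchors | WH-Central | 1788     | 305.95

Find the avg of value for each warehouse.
SELECT warehouse, AVG(value) as result
FROM inventory
GROUP BY warehouse

Result:
  WH-Central: 248.78
  WH-South: 173.55
  WH-West: 432.74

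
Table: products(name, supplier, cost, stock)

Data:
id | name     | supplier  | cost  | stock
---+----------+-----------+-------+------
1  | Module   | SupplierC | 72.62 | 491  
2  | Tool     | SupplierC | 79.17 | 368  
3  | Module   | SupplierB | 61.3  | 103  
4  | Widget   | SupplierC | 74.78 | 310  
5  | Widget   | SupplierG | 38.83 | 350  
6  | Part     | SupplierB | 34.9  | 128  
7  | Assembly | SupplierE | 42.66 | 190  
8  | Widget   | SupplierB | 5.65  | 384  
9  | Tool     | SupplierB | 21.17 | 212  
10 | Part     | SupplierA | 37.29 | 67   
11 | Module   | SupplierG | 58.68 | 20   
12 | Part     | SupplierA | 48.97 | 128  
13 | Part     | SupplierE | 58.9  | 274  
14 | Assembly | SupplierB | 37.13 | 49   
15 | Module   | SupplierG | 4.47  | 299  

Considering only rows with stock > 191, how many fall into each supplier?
SELECT supplier, COUNT(*)
FROM products
WHERE stock > 191
GROUP BY supplier

Note: WHERE filters rows before grouping.

Result:
  SupplierB: 2
  SupplierC: 3
  SupplierE: 1
  SupplierG: 2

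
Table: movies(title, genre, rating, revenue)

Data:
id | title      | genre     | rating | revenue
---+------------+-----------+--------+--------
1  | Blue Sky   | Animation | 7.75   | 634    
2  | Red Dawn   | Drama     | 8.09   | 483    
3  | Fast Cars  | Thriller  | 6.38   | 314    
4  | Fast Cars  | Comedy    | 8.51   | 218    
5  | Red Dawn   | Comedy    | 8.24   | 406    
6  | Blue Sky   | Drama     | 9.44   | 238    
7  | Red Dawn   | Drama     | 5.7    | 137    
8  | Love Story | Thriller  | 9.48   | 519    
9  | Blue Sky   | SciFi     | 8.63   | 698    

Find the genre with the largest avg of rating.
SELECT genre, AVG(rating) as val
FROM movies
GROUP BY genre
ORDER BY val DESC
LIMIT 1

Result: SciFi with avg(rating) = 8.63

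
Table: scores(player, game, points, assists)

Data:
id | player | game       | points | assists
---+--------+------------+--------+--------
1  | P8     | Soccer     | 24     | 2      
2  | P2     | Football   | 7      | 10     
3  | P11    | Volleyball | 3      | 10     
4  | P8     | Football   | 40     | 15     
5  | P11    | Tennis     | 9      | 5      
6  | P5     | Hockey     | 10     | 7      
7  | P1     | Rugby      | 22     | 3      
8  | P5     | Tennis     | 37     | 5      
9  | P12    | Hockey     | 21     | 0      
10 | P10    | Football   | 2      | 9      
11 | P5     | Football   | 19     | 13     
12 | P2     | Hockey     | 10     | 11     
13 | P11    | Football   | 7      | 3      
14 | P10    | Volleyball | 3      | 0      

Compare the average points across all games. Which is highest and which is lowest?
SELECT game, AVG(points)
FROM scores
GROUP BY game
ORDER BY AVG(points)

All groups:
  Volleyball: 3.00
  Hockey: 13.67
  Football: 15.00
  Rugby: 22.00
  Tennis: 23.00
  Soccer: 24.00

Highest: Soccer (24.00)
Lowest: Volleyball (3.00)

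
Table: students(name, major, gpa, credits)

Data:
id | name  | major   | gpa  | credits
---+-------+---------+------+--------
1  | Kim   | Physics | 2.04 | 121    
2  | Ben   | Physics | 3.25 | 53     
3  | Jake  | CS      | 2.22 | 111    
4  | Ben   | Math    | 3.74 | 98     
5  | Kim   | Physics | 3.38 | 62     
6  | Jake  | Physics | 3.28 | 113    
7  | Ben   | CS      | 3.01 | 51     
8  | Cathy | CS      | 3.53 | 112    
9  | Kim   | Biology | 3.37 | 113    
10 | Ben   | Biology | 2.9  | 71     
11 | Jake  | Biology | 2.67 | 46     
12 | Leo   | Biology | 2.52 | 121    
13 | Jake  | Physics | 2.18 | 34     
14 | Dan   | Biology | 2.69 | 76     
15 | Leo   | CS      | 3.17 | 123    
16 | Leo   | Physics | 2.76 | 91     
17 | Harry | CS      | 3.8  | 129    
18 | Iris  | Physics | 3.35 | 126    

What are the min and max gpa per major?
SELECT major, MIN(gpa), MAX(gpa)
FROM students
GROUP BY major

Result:
  Biology: min=2.52, max=3.37
  CS: min=2.22, max=3.80
  Math: min=3.74, max=3.74
  Physics: min=2.04, max=3.38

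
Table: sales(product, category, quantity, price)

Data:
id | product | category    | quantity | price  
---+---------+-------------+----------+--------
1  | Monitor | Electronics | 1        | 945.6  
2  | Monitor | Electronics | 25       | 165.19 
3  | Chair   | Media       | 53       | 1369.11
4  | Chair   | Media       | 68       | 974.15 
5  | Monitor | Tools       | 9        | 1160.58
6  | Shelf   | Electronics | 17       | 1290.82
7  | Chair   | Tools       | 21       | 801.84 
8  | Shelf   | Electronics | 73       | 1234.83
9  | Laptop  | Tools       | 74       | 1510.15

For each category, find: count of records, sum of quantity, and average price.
SELECT category,
       COUNT(*) as cnt,
       SUM(quantity) as total_quantity,
       AVG(price) as avg_price
FROM sales
GROUP BY category

Result:
  Electronics: 4 records, 116 total quantity, 909.11 avg price
  Media: 2 records, 121 total quantity, 1171.63 avg price
  Tools: 3 records, 104 total quantity, 1157.52 avg price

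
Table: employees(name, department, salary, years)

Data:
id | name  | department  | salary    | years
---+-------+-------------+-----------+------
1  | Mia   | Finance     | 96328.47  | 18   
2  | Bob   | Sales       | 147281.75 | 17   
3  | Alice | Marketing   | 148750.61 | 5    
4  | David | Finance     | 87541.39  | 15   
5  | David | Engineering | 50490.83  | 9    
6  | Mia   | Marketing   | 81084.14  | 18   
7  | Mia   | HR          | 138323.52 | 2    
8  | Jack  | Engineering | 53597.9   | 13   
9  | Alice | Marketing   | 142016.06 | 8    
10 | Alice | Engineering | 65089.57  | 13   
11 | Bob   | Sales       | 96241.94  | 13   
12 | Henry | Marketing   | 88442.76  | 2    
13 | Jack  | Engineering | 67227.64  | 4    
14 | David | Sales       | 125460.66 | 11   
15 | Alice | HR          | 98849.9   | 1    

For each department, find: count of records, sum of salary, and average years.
SELECT department,
       COUNT(*) as cnt,
       SUM(salary) as total_salary,
       AVG(years) as avg_years
FROM employees
GROUP BY department

Result:
  Engineering: 4 records, 236405.94 total salary, 9.75 avg years
  Finance: 2 records, 183869.86 total salary, 16.50 avg years
  HR: 2 records, 237173.42 total salary, 1.50 avg years
  Marketing: 4 records, 460293.57 total salary, 8.25 avg years
  Sales: 3 records, 368984.35 total salary, 13.67 avg years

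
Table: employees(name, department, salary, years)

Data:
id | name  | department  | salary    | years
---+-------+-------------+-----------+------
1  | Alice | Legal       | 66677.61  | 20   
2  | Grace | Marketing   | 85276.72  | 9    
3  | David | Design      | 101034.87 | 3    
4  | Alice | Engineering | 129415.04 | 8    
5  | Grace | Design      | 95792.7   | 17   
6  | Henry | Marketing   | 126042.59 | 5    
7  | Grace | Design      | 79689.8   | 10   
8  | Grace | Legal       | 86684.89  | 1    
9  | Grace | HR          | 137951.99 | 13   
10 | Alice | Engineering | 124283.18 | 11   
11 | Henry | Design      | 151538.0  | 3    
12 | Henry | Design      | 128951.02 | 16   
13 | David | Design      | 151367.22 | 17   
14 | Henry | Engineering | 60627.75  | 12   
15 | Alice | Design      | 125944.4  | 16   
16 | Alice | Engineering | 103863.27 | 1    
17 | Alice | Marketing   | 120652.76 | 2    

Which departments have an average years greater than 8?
SELECT department, AVG(years)
FROM employees
GROUP BY department
HAVING AVG(years) > 8

Result:
  Design: avg=11.71
  HR: avg=13.00
  Legal: avg=10.50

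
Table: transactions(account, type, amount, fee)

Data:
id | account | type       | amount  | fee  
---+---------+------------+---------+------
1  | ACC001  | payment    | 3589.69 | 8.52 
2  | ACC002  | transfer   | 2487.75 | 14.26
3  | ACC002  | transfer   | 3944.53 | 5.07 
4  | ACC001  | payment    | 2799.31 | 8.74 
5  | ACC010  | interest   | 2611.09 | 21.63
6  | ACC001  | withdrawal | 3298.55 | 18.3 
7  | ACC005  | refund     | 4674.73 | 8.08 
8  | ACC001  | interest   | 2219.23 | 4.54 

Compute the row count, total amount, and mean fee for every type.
SELECT type,
       COUNT(*) as cnt,
       SUM(amount) as total_amount,
       AVG(fee) as avg_fee
FROM transactions
GROUP BY type

Result:
  interest: 2 records, 4830.32 total amount, 13.09 avg fee
  payment: 2 records, 6389.00 total amount, 8.63 avg fee
  refund: 1 records, 4674.73 total amount, 8.08 avg fee
  transfer: 2 records, 6432.28 total amount, 9.67 avg fee
  withdrawal: 1 records, 3298.55 total amount, 18.30 avg fee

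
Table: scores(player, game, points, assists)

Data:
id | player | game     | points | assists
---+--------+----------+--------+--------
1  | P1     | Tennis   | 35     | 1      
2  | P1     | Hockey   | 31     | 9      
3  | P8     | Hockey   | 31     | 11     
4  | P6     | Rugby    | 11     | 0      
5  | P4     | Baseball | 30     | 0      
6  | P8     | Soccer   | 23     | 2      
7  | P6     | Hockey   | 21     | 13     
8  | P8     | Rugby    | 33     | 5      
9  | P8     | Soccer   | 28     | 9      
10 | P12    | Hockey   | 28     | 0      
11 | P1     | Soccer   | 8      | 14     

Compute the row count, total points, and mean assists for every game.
SELECT game,
       COUNT(*) as cnt,
       SUM(points) as total_points,
       AVG(assists) as avg_assists
FROM scores
GROUP BY game

Result:
  Baseball: 1 records, 30 total points, 0.00 avg assists
  Hockey: 4 records, 111 total points, 8.25 avg assists
  Rugby: 2 records, 44 total points, 2.50 avg assists
  Soccer: 3 records, 59 total points, 8.33 avg assists
  Tennis: 1 records, 35 total points, 1.00 avg assists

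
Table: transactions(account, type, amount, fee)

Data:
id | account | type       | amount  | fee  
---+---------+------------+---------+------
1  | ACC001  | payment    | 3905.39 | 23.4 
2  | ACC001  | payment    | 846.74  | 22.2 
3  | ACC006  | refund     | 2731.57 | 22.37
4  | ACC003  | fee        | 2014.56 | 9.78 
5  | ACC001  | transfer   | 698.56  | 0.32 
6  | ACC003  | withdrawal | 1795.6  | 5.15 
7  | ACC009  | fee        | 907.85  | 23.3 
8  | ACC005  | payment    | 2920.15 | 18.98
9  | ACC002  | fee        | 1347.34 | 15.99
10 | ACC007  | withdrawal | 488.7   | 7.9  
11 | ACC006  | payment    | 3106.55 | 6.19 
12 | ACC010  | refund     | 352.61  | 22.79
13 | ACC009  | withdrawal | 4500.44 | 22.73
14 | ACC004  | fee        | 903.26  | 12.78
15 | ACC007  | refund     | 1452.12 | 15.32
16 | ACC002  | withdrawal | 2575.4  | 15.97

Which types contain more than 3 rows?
SELECT type, COUNT(*) as cnt
FROM transactions
GROUP BY type
HAVING COUNT(*) > 3

Result:
  fee: 4
  payment: 4
  withdrawal: 4

Note: HAVING filters groups after aggregation, WHERE filters rows before.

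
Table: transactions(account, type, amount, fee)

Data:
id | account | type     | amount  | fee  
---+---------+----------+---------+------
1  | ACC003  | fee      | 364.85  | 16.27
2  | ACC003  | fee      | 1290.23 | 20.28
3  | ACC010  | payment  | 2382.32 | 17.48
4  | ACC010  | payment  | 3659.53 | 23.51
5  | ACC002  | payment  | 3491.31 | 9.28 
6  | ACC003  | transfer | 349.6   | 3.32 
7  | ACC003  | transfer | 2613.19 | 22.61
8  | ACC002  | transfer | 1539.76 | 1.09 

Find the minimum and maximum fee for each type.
SELECT type, MIN(fee), MAX(fee)
FROM transactions
GROUP BY type

Result:
  fee: min=16.27, max=20.28
  payment: min=9.28, max=23.51
  transfer: min=1.09, max=22.61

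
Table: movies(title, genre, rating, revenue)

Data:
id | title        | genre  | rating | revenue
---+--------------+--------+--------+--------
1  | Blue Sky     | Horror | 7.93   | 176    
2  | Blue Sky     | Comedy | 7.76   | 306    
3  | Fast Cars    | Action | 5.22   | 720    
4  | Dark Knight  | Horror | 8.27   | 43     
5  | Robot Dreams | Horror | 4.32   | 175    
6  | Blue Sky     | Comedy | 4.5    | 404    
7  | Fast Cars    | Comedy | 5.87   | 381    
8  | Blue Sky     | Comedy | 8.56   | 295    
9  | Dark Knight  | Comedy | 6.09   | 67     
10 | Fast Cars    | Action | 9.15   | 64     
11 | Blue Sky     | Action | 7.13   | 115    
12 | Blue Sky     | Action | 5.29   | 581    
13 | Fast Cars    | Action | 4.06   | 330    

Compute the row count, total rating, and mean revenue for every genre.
SELECT genre,
       COUNT(*) as cnt,
       SUM(rating) as total_rating,
       AVG(revenue) as avg_revenue
FROM movies
GROUP BY genre

Result:
  Action: 5 records, 30.85 total rating, 362.00 avg revenue
  Comedy: 5 records, 32.78 total rating, 290.60 avg revenue
  Horror: 3 records, 20.52 total rating, 131.33 avg revenue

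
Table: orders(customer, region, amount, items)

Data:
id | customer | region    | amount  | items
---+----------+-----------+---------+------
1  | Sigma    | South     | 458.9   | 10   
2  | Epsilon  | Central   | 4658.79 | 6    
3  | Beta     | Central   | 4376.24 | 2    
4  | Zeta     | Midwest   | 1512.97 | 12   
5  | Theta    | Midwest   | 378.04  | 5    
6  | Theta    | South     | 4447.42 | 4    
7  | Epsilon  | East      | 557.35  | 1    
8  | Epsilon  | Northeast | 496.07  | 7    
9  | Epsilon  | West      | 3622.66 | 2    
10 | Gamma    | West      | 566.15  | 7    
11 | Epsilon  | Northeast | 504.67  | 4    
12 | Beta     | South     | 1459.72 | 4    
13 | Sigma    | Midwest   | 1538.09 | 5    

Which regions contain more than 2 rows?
SELECT region, COUNT(*) as cnt
FROM orders
GROUP BY region
HAVING COUNT(*) > 2

Result:
  Midwest: 3
  South: 3

Note: HAVING filters groups after aggregation, WHERE filters rows before.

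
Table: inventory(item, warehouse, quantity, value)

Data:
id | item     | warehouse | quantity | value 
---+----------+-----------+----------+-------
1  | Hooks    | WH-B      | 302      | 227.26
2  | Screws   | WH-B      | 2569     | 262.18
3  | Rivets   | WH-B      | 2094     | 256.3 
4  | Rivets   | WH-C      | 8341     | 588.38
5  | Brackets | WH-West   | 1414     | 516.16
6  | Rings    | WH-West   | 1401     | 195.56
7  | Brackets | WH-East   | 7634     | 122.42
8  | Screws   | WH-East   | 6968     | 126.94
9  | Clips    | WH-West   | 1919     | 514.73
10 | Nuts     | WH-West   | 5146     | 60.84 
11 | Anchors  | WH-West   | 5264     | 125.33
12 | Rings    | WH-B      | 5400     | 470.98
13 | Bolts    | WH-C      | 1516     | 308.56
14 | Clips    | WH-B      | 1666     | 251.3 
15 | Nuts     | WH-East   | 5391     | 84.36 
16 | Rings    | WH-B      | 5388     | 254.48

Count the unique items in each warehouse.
SELECT warehouse, COUNT(DISTINCT item)
FROM inventory
GROUP BY warehouse

Result:
  WH-B: 5 distinct
  WH-C: 2 distinct
  WH-East: 3 distinct
  WH-West: 5 distinct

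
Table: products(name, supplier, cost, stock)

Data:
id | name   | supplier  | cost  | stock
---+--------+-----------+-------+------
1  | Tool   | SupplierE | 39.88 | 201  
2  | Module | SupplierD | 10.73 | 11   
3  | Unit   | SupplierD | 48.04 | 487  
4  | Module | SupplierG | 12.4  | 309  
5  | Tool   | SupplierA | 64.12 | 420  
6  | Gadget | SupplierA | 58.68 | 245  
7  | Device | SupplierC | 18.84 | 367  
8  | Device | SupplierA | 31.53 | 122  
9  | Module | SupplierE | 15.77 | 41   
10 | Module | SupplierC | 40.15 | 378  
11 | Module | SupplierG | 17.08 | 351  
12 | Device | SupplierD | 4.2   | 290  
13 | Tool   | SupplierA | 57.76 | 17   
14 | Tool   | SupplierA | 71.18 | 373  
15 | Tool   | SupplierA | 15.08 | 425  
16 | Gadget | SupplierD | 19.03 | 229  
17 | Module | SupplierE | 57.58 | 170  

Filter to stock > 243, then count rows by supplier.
SELECT supplier, COUNT(*)
FROM products
WHERE stock > 243
GROUP BY supplier

Note: WHERE filters rows before grouping.

Result:
  SupplierA: 4
  SupplierC: 2
  SupplierD: 2
  SupplierG: 2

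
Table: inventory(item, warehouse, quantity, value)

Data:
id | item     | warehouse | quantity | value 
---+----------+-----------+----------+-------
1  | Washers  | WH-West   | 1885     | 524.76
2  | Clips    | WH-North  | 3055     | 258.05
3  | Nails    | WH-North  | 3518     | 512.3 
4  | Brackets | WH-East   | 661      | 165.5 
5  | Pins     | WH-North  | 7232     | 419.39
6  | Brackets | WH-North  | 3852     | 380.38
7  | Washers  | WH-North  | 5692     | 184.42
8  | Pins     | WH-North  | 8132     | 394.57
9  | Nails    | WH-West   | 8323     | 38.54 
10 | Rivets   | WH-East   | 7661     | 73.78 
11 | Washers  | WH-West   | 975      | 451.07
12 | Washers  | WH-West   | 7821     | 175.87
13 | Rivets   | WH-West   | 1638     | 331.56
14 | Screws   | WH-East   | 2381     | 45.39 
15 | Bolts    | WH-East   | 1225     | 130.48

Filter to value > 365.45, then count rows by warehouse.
SELECT warehouse, COUNT(*)
FROM inventory
WHERE value > 365.45
GROUP BY warehouse

Note: WHERE filters rows before grouping.

Result:
  WH-North: 4
  WH-West: 2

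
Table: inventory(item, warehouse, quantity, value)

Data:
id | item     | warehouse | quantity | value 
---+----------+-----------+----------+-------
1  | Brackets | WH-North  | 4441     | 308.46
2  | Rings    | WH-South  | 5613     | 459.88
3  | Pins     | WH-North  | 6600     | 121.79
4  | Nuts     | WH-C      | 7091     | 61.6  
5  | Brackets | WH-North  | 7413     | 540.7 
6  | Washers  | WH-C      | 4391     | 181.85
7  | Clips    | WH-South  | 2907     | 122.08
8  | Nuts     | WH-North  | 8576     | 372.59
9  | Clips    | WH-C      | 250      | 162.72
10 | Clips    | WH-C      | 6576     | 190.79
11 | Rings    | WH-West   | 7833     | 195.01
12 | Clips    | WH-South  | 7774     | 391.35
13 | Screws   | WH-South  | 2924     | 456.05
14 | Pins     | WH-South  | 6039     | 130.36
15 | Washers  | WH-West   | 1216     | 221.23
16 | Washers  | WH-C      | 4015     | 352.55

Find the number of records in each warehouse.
SELECT warehouse, COUNT(*) as count
FROM inventory
GROUP BY warehouse

Result:
  WH-C: 5
  WH-North: 4
  WH-South: 5
  WH-West: 2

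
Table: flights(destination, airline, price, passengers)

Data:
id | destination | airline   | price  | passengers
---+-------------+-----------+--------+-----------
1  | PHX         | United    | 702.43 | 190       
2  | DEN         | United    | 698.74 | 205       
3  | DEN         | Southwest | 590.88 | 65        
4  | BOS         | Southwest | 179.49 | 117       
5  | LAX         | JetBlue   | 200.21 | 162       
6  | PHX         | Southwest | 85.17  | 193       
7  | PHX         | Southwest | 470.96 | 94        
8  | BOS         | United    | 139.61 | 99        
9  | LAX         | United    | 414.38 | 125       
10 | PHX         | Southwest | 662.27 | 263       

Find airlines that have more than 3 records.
SELECT airline, COUNT(*) as cnt
FROM flights
GROUP BY airline
HAVING COUNT(*) > 3

Result:
  Southwest: 5
  United: 4

Note: HAVING filters groups after aggregation, WHERE filters rows before.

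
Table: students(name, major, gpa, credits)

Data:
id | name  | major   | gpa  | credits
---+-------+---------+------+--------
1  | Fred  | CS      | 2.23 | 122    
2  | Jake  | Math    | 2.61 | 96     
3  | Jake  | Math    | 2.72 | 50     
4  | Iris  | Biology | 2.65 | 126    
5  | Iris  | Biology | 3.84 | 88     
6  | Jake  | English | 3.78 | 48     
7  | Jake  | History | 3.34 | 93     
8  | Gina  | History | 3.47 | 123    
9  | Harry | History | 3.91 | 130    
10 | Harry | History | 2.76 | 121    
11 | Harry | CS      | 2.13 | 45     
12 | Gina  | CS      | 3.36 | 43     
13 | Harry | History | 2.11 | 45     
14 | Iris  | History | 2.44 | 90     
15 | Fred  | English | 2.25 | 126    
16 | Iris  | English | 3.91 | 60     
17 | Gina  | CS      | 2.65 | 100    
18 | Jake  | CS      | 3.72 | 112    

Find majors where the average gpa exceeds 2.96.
SELECT major, AVG(gpa)
FROM students
GROUP BY major
HAVING AVG(gpa) > 2.96

Result:
  Biology: avg=3.25
  English: avg=3.31
  History: avg=3.01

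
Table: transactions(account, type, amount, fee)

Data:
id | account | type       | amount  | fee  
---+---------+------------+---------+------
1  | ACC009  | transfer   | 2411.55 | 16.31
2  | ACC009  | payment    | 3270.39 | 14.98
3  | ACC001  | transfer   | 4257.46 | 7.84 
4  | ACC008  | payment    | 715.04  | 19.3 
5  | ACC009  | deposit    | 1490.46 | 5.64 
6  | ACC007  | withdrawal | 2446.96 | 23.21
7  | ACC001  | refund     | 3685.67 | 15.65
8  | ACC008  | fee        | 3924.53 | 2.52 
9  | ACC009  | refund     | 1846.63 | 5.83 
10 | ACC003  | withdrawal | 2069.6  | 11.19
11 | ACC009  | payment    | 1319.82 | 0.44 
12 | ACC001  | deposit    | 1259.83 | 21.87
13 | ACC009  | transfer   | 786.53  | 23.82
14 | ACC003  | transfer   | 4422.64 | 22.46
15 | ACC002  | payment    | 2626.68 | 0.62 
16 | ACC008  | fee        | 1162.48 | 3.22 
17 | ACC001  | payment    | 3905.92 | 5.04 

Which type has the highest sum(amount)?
SELECT type, SUM(amount) as val
FROM transactions
GROUP BY type
ORDER BY val DESC
LIMIT 1

Result: transfer with sum(amount) = 11878.18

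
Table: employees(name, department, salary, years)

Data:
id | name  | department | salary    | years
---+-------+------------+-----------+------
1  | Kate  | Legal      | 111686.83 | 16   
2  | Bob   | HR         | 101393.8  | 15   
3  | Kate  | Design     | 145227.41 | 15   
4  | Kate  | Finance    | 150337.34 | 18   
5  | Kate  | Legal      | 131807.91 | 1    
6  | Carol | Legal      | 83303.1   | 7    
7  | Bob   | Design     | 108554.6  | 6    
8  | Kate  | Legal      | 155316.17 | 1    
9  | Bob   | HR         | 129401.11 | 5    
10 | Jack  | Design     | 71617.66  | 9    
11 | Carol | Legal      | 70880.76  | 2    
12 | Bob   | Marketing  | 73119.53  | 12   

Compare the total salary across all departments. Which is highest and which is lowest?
SELECT department, SUM(salary)
FROM employees
GROUP BY department
ORDER BY SUM(salary)

All groups:
  Marketing: 73119.53
  Finance: 150337.34
  HR: 230794.91
  Design: 325399.67
  Legal: 552994.77

Highest: Legal (552994.77)
Lowest: Marketing (73119.53)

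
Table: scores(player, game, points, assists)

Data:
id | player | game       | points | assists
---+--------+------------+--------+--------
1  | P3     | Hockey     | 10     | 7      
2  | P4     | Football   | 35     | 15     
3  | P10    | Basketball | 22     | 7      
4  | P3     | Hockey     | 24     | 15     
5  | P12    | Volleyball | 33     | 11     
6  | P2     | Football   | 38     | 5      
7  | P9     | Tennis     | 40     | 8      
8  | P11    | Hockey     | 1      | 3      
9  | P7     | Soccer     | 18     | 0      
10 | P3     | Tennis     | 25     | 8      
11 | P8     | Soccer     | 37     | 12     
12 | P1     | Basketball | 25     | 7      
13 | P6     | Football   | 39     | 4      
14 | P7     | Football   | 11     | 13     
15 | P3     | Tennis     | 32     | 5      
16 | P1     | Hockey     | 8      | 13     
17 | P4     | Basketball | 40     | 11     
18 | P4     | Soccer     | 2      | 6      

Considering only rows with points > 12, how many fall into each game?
SELECT game, COUNT(*)
FROM scores
WHERE points > 12
GROUP BY game

Note: WHERE filters rows before grouping.

Result:
  Basketball: 3
  Football: 3
  Hockey: 1
  Soccer: 2
  Tennis: 3
  Volleyball: 1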